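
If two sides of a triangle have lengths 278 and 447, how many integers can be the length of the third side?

555

The third side lies in the open interval (169, 725).
Integers from 170 to 724 inclusive: 724 − 170 + 1 = 555.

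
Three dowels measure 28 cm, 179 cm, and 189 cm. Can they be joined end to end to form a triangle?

Yes

The longest side is 189, and the other two sum to 207.
Since 207 > 189, the triangle inequality holds.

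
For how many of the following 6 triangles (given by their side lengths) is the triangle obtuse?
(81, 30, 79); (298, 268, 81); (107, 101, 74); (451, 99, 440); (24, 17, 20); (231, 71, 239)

(81,30,79): 30²+79² = 7141 > 6561 = 81² → acute
(298,268,81): 81²+268² = 78385 < 88804 = 298² → obtuse
(107,101,74): 74²+101² = 15677 > 11449 = 107² → acute
(451,99,440): 99²+440² = 203401 = 451² → right
(24,17,20): 17²+20² = 689 > 576 = 24² → acute
(231,71,239): 71²+231² = 58402 > 57121 = 239² → acute
1 of the 6 is obtuse.

1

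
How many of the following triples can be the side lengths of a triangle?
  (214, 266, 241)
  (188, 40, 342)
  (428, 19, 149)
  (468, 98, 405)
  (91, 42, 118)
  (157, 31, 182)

(214,241,266): 214+241 > 266 → valid
(40,188,342): 40+188 ≤ 342 → not valid
(19,149,428): 19+149 ≤ 428 → not valid
(98,405,468): 98+405 > 468 → valid
(42,91,118): 42+91 > 118 → valid
(31,157,182): 31+157 > 182 → valid
4 of the 6 triples form a triangle.

4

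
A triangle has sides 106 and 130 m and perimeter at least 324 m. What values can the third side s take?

Triangle inequality alone gives 24 < s < 236.
The perimeter condition gives s ≥ 324 − 106 − 130 = 88.
Intersecting the two: 88 ≤ s < 236.

88 ≤ s < 236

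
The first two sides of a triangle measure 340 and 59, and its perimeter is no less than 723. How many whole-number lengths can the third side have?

Triangle inequality: 281 < x < 399. Perimeter ≥ 723 gives x ≥ 723 − 340 − 59 = 324.
So 324 ≤ x < 399; integers 324 through 398: 75 values.

75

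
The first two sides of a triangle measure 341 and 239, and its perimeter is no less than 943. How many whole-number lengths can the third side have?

Triangle inequality: 102 < x < 580. Perimeter ≥ 943 gives x ≥ 943 − 341 − 239 = 363.
So 363 ≤ x < 580; integers 363 through 579: 217 values.

217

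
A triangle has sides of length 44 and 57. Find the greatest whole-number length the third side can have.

100

The third side must be strictly less than 44 + 57 = 101.
The largest integer below 101 is 100.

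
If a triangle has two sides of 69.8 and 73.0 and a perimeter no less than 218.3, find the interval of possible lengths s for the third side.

75.5 ≤ s < 142.8

Triangle inequality alone gives 3.2 < s < 142.8.
The perimeter condition gives s ≥ 218.3 − 69.8 − 73.0 = 75.5.
Intersecting the two: 75.5 ≤ s < 142.8.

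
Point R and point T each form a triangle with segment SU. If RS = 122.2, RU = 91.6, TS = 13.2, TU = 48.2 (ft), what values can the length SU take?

35.0 < SU < 61.4

From triangle RSU: |122.2 − 91.6| < SU < 122.2 + 91.6, i.e. 30.6 < SU < 213.8.
From triangle TSU: 35.0 < SU < 61.4.
Both must hold, so SU lies in the intersection.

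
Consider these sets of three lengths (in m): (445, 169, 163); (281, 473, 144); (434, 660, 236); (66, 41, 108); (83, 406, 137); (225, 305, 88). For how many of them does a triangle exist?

(163,169,445): 163+169 ≤ 445 → not valid
(144,281,473): 144+281 ≤ 473 → not valid
(236,434,660): 236+434 > 660 → valid
(41,66,108): 41+66 ≤ 108 → not valid
(83,137,406): 83+137 ≤ 406 → not valid
(88,225,305): 88+225 > 305 → valid
2 of the 6 triples form a triangle.

2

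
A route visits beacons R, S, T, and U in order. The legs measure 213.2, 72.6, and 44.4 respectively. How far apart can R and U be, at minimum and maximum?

The maximum is all hops collinear in one direction: 213.2 + 72.6 + 44.4 = 330.2.
The longest hop is 213.2; the others sum to 117.0. Folding the others back against it leaves at least 213.2 − 117.0 = 96.2.

96.2 ≤ RU ≤ 330.2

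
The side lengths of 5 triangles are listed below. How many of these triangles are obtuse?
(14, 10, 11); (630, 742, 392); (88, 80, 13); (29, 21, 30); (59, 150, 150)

(14,10,11): 10²+11² = 221 > 196 = 14² → acute
(630,742,392): 392²+630² = 550564 = 742² → right
(88,80,13): 13²+80² = 6569 < 7744 = 88² → obtuse
(29,21,30): 21²+29² = 1282 > 900 = 30² → acute
(59,150,150): 59²+150² = 25981 > 22500 = 150² → acute
1 of the 5 is obtuse.

1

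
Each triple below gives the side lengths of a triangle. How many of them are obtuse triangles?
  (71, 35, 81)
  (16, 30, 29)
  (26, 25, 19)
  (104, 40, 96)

(71,35,81): 35²+71² = 6266 < 6561 = 81² → obtuse
(16,30,29): 16²+29² = 1097 > 900 = 30² → acute
(26,25,19): 19²+25² = 986 > 676 = 26² → acute
(104,40,96): 40²+96² = 10816 = 104² → right
1 of the 4 is obtuse.

1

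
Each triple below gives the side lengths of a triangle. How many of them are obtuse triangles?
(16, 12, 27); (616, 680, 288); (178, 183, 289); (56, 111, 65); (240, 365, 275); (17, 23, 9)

4

(16,12,27): 12²+16² = 400 < 729 = 27² → obtuse
(616,680,288): 288²+616² = 462400 = 680² → right
(178,183,289): 178²+183² = 65173 < 83521 = 289² → obtuse
(56,111,65): 56²+65² = 7361 < 12321 = 111² → obtuse
(240,365,275): 240²+275² = 133225 = 365² → right
(17,23,9): 9²+17² = 370 < 529 = 23² → obtuse
4 of the 6 are obtuse.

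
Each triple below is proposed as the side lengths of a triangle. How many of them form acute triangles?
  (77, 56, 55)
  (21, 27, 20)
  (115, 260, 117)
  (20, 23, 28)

(77,56,55): 55²+56² = 6161 > 5929 = 77² → acute
(21,27,20): 20²+21² = 841 > 729 = 27² → acute
(115,260,117): 115+117 ≤ 260, not a triangle
(20,23,28): 20²+23² = 929 > 784 = 28² → acute
3 of the 4 are acute.

3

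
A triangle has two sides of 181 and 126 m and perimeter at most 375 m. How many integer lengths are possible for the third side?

Triangle inequality: 55 < x < 307. Perimeter ≤ 375 gives x ≤ 375 − 181 − 126 = 68.
So 55 < x ≤ 68; integers 56 through 68: 13 values.

13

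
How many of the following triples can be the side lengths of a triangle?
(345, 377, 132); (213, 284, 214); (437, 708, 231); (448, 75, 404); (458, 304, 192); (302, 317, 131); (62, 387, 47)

5

(132,345,377): 132+345 > 377 → valid
(213,214,284): 213+214 > 284 → valid
(231,437,708): 231+437 ≤ 708 → not valid
(75,404,448): 75+404 > 448 → valid
(192,304,458): 192+304 > 458 → valid
(131,302,317): 131+302 > 317 → valid
(47,62,387): 47+62 ≤ 387 → not valid
5 of the 7 triples form a triangle.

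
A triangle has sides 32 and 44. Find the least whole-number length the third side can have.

The third side must be strictly greater than |32 − 44| = 12.
The smallest integer above 12 is 13.

13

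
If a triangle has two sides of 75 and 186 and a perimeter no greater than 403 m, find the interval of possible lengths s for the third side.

Triangle inequality alone gives 111 < s < 261.
The perimeter condition gives s ≤ 403 − 75 − 186 = 142.
Intersecting the two: 111 < s ≤ 142.

111 < s ≤ 142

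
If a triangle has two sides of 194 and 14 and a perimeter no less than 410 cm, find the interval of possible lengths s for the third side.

Triangle inequality alone gives 180 < s < 208.
The perimeter condition gives s ≥ 410 − 194 − 14 = 202.
Intersecting the two: 202 ≤ s < 208.

202 ≤ s < 208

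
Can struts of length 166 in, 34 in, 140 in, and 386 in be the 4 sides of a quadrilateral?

No

For a quadrilateral, each side must be shorter than the sum of the others.
Here the longest side is 386, but the remaining 3 sides sum to only 340.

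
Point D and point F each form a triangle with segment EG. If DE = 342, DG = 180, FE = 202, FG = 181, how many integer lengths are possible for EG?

220

From triangle DEG: 162 < EG < 522.
From triangle FEG: 21 < EG < 383.
Intersection: 162 < EG < 383, so integers 163 through 382: 220 values.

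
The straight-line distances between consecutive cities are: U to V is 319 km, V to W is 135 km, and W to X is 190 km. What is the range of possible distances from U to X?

The maximum is all hops collinear in one direction: 319 + 135 + 190 = 644.
The longest hop is 319; the others sum to 325. Since 319 ≤ 325, the path can fold back on itself completely, so the minimum distance is 0.

0 ≤ UX ≤ 644 km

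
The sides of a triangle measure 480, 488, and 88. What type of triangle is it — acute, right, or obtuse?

right

Compare the square of the longest side to the sum of squares of the other two: 88² + 480² = 238144 = 488².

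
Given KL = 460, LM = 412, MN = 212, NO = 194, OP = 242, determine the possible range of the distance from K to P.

The maximum is all hops collinear in one direction: 460 + 412 + 212 + 194 + 242 = 1520.
The longest hop is 460; the others sum to 1060. Since 460 ≤ 1060, the path can fold back on itself completely, so the minimum distance is 0.

0 ≤ KP ≤ 1520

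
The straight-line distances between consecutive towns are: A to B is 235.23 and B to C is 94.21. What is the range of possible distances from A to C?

141.02 ≤ AC ≤ 329.44

By the triangle inequality, |235.23 − 94.21| ≤ AC ≤ 235.23 + 94.21.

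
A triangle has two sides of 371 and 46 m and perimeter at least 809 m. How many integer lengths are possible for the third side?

Triangle inequality: 325 < x < 417. Perimeter ≥ 809 gives x ≥ 809 − 371 − 46 = 392.
So 392 ≤ x < 417; integers 392 through 416: 25 values.

25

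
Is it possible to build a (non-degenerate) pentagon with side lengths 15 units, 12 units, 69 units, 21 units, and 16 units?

No

For a pentagon, each side must be shorter than the sum of the others.
Here the longest side is 69, but the remaining 4 sides sum to only 64.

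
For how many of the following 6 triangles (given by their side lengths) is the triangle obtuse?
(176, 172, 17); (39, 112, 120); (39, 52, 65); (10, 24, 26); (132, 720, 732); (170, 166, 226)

2

(176,172,17): 17²+172² = 29873 < 30976 = 176² → obtuse
(39,112,120): 39²+112² = 14065 < 14400 = 120² → obtuse
(39,52,65): 39²+52² = 4225 = 65² → right
(10,24,26): 10²+24² = 676 = 26² → right
(132,720,732): 132²+720² = 535824 = 732² → right
(170,166,226): 166²+170² = 56456 > 51076 = 226² → acute
2 of the 6 are obtuse.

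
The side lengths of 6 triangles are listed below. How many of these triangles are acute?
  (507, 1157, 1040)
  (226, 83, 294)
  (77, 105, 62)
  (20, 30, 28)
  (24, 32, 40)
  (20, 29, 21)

(507,1157,1040): 507²+1040² = 1338649 = 1157² → right
(226,83,294): 83²+226² = 57965 < 86436 = 294² → obtuse
(77,105,62): 62²+77² = 9773 < 11025 = 105² → obtuse
(20,30,28): 20²+28² = 1184 > 900 = 30² → acute
(24,32,40): 24²+32² = 1600 = 40² → right
(20,29,21): 20²+21² = 841 = 29² → right
1 of the 6 is acute.

1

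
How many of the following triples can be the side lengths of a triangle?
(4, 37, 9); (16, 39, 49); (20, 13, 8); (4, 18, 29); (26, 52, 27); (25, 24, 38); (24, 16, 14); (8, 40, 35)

6

(4,9,37): 4+9 ≤ 37 → not valid
(16,39,49): 16+39 > 49 → valid
(8,13,20): 8+13 > 20 → valid
(4,18,29): 4+18 ≤ 29 → not valid
(26,27,52): 26+27 > 52 → valid
(24,25,38): 24+25 > 38 → valid
(14,16,24): 14+16 > 24 → valid
(8,35,40): 8+35 > 40 → valid
6 of the 8 triples form a triangle.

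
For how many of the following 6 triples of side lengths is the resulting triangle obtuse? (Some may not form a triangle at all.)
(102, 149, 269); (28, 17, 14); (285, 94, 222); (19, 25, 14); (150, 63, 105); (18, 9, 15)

(102,149,269): 102+149 ≤ 269, not a triangle
(28,17,14): 14²+17² = 485 < 784 = 28² → obtuse
(285,94,222): 94²+222² = 58120 < 81225 = 285² → obtuse
(19,25,14): 14²+19² = 557 < 625 = 25² → obtuse
(150,63,105): 63²+105² = 14994 < 22500 = 150² → obtuse
(18,9,15): 9²+15² = 306 < 324 = 18² → obtuse
5 of the 6 are obtuse.

5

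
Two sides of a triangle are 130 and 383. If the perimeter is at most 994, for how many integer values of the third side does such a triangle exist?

228

Triangle inequality: 253 < x < 513. Perimeter ≤ 994 gives x ≤ 994 − 130 − 383 = 481.
So 253 < x ≤ 481; integers 254 through 481: 228 values.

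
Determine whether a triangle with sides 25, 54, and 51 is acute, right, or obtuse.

acute

Compare the square of the longest side to the sum of squares of the other two: 25² + 51² = 3226 > 2916 = 54².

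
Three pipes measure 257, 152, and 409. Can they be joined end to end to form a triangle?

The two shorter sides sum to 409, exactly equal to the longest side 409.
That gives only a degenerate (flat) triangle — the inequality must be strict.

No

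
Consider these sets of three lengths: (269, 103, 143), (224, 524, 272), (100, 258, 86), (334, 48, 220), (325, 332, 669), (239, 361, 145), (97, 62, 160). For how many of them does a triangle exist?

(103,143,269): 103+143 ≤ 269 → not valid
(224,272,524): 224+272 ≤ 524 → not valid
(86,100,258): 86+100 ≤ 258 → not valid
(48,220,334): 48+220 ≤ 334 → not valid
(325,332,669): 325+332 ≤ 669 → not valid
(145,239,361): 145+239 > 361 → valid
(62,97,160): 62+97 ≤ 160 → not valid
1 of the 7 triples forms a triangle.

1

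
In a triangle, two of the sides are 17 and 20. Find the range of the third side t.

By the triangle inequality, t must be less than 17 + 20 = 37 and greater than |17 − 20| = 3.

3 < t < 37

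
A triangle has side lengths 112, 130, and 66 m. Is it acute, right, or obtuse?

Compare the square of the longest side to the sum of squares of the other two: 66² + 112² = 16900 = 130².

right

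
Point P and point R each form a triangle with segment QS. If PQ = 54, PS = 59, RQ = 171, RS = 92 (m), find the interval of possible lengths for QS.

79 < QS < 113

From triangle PQS: |54 − 59| < QS < 54 + 59, i.e. 5 < QS < 113.
From triangle RQS: 79 < QS < 263.
Both must hold, so QS lies in the intersection.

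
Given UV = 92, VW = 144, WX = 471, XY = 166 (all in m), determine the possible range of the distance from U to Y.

69 ≤ UY ≤ 873 m

The maximum is all hops collinear in one direction: 92 + 144 + 471 + 166 = 873.
The longest hop is 471; the others sum to 402. Folding the others back against it leaves at least 471 − 402 = 69.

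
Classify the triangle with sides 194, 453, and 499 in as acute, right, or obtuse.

obtuse

Compare the square of the longest side to the sum of squares of the other two: 194² + 453² = 242845 < 249001 = 499².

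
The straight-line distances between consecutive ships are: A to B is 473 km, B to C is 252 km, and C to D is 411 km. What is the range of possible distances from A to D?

0 ≤ AD ≤ 1136 km

The maximum is all hops collinear in one direction: 473 + 252 + 411 = 1136.
The longest hop is 473; the others sum to 663. Since 473 ≤ 663, the path can fold back on itself completely, so the minimum distance is 0.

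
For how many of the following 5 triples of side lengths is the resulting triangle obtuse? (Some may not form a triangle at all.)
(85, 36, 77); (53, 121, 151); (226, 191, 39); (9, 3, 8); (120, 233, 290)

(85,36,77): 36²+77² = 7225 = 85² → right
(53,121,151): 53²+121² = 17450 < 22801 = 151² → obtuse
(226,191,39): 39²+191² = 38002 < 51076 = 226² → obtuse
(9,3,8): 3²+8² = 73 < 81 = 9² → obtuse
(120,233,290): 120²+233² = 68689 < 84100 = 290² → obtuse
4 of the 5 are obtuse.

4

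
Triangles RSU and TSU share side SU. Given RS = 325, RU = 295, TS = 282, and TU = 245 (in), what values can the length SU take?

37 < SU < 527

From triangle RSU: |325 − 295| < SU < 325 + 295, i.e. 30 < SU < 620.
From triangle TSU: 37 < SU < 527.
Both must hold, so SU lies in the intersection.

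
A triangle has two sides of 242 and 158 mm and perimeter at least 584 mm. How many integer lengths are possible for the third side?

Triangle inequality: 84 < x < 400. Perimeter ≥ 584 gives x ≥ 584 − 242 − 158 = 184.
So 184 ≤ x < 400; integers 184 through 399: 216 values.

216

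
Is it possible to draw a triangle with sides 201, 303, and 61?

The longest side is 303, but the other two sum to only 262.
262 < 303, so the triangle inequality fails.

No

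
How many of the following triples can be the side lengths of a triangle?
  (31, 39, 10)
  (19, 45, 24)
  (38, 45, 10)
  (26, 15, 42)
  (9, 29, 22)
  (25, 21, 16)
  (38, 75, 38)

5

(10,31,39): 10+31 > 39 → valid
(19,24,45): 19+24 ≤ 45 → not valid
(10,38,45): 10+38 > 45 → valid
(15,26,42): 15+26 ≤ 42 → not valid
(9,22,29): 9+22 > 29 → valid
(16,21,25): 16+21 > 25 → valid
(38,38,75): 38+38 > 75 → valid
5 of the 7 triples form a triangle.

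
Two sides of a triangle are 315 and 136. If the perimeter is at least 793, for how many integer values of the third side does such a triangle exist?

109

Triangle inequality: 179 < x < 451. Perimeter ≥ 793 gives x ≥ 793 − 315 − 136 = 342.
So 342 ≤ x < 451; integers 342 through 450: 109 values.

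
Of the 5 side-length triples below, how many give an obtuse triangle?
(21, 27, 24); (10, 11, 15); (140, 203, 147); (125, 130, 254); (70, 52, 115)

3

(21,27,24): 21²+24² = 1017 > 729 = 27² → acute
(10,11,15): 10²+11² = 221 < 225 = 15² → obtuse
(140,203,147): 140²+147² = 41209 = 203² → right
(125,130,254): 125²+130² = 32525 < 64516 = 254² → obtuse
(70,52,115): 52²+70² = 7604 < 13225 = 115² → obtuse
3 of the 5 are obtuse.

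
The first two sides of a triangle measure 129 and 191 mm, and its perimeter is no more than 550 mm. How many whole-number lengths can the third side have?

Triangle inequality: 62 < x < 320. Perimeter ≤ 550 gives x ≤ 550 − 129 − 191 = 230.
So 62 < x ≤ 230; integers 63 through 230: 168 values.

168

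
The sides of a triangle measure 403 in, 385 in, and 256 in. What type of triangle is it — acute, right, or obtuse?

acute

Compare the square of the longest side to the sum of squares of the other two: 256² + 385² = 213761 > 162409 = 403².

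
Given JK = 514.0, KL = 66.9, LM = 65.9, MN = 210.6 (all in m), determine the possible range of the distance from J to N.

The maximum is all hops collinear in one direction: 514.0 + 66.9 + 65.9 + 210.6 = 857.4.
The longest hop is 514.0; the others sum to 343.4. Folding the others back against it leaves at least 514.0 − 343.4 = 170.6.

170.6 ≤ JN ≤ 857.4 m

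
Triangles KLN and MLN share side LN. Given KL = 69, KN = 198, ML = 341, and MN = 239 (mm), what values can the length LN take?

From triangle KLN: |69 − 198| < LN < 69 + 198, i.e. 129 < LN < 267.
From triangle MLN: 102 < LN < 580.
Both must hold, so LN lies in the intersection.

129 < LN < 267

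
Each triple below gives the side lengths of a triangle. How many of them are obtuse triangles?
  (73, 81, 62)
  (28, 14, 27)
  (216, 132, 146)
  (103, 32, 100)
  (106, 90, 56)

1

(73,81,62): 62²+73² = 9173 > 6561 = 81² → acute
(28,14,27): 14²+27² = 925 > 784 = 28² → acute
(216,132,146): 132²+146² = 38740 < 46656 = 216² → obtuse
(103,32,100): 32²+100² = 11024 > 10609 = 103² → acute
(106,90,56): 56²+90² = 11236 = 106² → right
1 of the 5 is obtuse.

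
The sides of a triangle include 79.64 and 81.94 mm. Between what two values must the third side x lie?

By the triangle inequality, x must be less than 79.64 + 81.94 = 161.58 and greater than |79.64 − 81.94| = 2.30.

2.30 < x < 161.58 (mm)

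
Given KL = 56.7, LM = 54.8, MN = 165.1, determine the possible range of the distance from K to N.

The maximum is all hops collinear in one direction: 56.7 + 54.8 + 165.1 = 276.6.
The longest hop is 165.1; the others sum to 111.5. Folding the others back against it leaves at least 165.1 − 111.5 = 53.6.

53.6 ≤ KN ≤ 276.6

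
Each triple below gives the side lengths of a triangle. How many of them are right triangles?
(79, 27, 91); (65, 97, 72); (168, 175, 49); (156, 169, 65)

3

(79,27,91): 27²+79² = 6970 < 8281 = 91² → obtuse
(65,97,72): 65²+72² = 9409 = 97² → right
(168,175,49): 49²+168² = 30625 = 175² → right
(156,169,65): 65²+156² = 28561 = 169² → right
3 of the 4 are right.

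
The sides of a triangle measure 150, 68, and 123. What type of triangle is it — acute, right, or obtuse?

obtuse

Compare the square of the longest side to the sum of squares of the other two: 68² + 123² = 19753 < 22500 = 150².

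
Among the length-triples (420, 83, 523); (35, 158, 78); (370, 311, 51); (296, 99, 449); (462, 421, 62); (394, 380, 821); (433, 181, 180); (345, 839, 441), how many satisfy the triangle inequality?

(83,420,523): 83+420 ≤ 523 → not valid
(35,78,158): 35+78 ≤ 158 → not valid
(51,311,370): 51+311 ≤ 370 → not valid
(99,296,449): 99+296 ≤ 449 → not valid
(62,421,462): 62+421 > 462 → valid
(380,394,821): 380+394 ≤ 821 → not valid
(180,181,433): 180+181 ≤ 433 → not valid
(345,441,839): 345+441 ≤ 839 → not valid
1 of the 8 triples forms a triangle.

1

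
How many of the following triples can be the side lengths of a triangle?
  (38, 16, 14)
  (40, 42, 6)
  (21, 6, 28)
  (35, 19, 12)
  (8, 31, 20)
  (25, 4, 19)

1

(14,16,38): 14+16 ≤ 38 → not valid
(6,40,42): 6+40 > 42 → valid
(6,21,28): 6+21 ≤ 28 → not valid
(12,19,35): 12+19 ≤ 35 → not valid
(8,20,31): 8+20 ≤ 31 → not valid
(4,19,25): 4+19 ≤ 25 → not valid
1 of the 6 triples forms a triangle.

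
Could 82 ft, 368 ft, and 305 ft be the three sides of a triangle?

The longest side is 368, and the other two sum to 387.
Since 387 > 368, the triangle inequality holds.

Yes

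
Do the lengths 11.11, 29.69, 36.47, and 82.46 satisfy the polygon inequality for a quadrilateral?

No

For a quadrilateral, each side must be shorter than the sum of the others.
Here the longest side is 82.46, but the remaining 3 sides sum to only 77.27.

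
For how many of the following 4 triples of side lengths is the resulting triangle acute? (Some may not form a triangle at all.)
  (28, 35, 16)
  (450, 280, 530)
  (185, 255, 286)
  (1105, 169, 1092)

1

(28,35,16): 16²+28² = 1040 < 1225 = 35² → obtuse
(450,280,530): 280²+450² = 280900 = 530² → right
(185,255,286): 185²+255² = 99250 > 81796 = 286² → acute
(1105,169,1092): 169²+1092² = 1221025 = 1105² → right
1 of the 4 is acute.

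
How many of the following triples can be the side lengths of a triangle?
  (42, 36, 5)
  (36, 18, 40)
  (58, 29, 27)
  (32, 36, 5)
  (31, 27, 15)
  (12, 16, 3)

(5,36,42): 5+36 ≤ 42 → not valid
(18,36,40): 18+36 > 40 → valid
(27,29,58): 27+29 ≤ 58 → not valid
(5,32,36): 5+32 > 36 → valid
(15,27,31): 15+27 > 31 → valid
(3,12,16): 3+12 ≤ 16 → not valid
3 of the 6 triples form a triangle.

3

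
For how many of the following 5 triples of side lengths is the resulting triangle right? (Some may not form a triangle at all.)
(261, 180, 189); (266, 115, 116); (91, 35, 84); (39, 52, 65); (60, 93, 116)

3

(261,180,189): 180²+189² = 68121 = 261² → right
(266,115,116): 115+116 ≤ 266, not a triangle
(91,35,84): 35²+84² = 8281 = 91² → right
(39,52,65): 39²+52² = 4225 = 65² → right
(60,93,116): 60²+93² = 12249 < 13456 = 116² → obtuse
3 of the 5 are right.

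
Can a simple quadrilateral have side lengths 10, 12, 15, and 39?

For a quadrilateral, each side must be shorter than the sum of the others.
Here the longest side is 39, but the remaining 3 sides sum to only 37.

No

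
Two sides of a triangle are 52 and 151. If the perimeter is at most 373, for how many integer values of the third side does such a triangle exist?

Triangle inequality: 99 < x < 203. Perimeter ≤ 373 gives x ≤ 373 − 52 − 151 = 170.
So 99 < x ≤ 170; integers 100 through 170: 71 values.

71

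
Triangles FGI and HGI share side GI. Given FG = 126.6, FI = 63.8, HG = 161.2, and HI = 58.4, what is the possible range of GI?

102.8 < GI < 190.4

From triangle FGI: |126.6 − 63.8| < GI < 126.6 + 63.8, i.e. 62.8 < GI < 190.4.
From triangle HGI: 102.8 < GI < 219.6.
Both must hold, so GI lies in the intersection.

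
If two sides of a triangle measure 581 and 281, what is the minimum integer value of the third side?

301

The third side must be strictly greater than |581 − 281| = 300.
The smallest integer above 300 is 301.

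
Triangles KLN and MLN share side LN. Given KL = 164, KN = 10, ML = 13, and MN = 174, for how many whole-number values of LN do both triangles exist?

From triangle KLN: 154 < LN < 174.
From triangle MLN: 161 < LN < 187.
Intersection: 161 < LN < 174, so integers 162 through 173: 12 values.

12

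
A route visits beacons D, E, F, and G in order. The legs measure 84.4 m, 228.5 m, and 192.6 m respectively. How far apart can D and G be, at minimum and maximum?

The maximum is all hops collinear in one direction: 84.4 + 228.5 + 192.6 = 505.5.
The longest hop is 228.5; the others sum to 277.0. Since 228.5 ≤ 277.0, the path can fold back on itself completely, so the minimum distance is 0.

0 ≤ DG ≤ 505.5 m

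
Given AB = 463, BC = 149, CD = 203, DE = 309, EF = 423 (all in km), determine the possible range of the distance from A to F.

0 ≤ AF ≤ 1547 km

The maximum is all hops collinear in one direction: 463 + 149 + 203 + 309 + 423 = 1547.
The longest hop is 463; the others sum to 1084. Since 463 ≤ 1084, the path can fold back on itself completely, so the minimum distance is 0.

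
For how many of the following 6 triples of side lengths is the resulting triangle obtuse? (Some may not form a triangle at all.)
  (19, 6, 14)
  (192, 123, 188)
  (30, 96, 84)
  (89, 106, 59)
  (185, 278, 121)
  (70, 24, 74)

(19,6,14): 6²+14² = 232 < 361 = 19² → obtuse
(192,123,188): 123²+188² = 50473 > 36864 = 192² → acute
(30,96,84): 30²+84² = 7956 < 9216 = 96² → obtuse
(89,106,59): 59²+89² = 11402 > 11236 = 106² → acute
(185,278,121): 121²+185² = 48866 < 77284 = 278² → obtuse
(70,24,74): 24²+70² = 5476 = 74² → right
3 of the 6 are obtuse.

3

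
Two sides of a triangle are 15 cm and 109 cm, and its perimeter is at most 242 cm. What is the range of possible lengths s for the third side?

94 < s ≤ 118

Triangle inequality alone gives 94 < s < 124.
The perimeter condition gives s ≤ 242 − 15 − 109 = 118.
Intersecting the two: 94 < s ≤ 118.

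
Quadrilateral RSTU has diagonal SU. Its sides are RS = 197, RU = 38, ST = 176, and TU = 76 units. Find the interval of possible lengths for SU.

159 < SU < 235

From triangle RSU: |197 − 38| < SU < 197 + 38, i.e. 159 < SU < 235.
From triangle TSU: 100 < SU < 252.
Both must hold, so SU lies in the intersection.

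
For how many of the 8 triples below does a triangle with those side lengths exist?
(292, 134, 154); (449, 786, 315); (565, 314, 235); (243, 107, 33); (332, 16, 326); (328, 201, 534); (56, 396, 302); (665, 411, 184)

(134,154,292): 134+154 ≤ 292 → not valid
(315,449,786): 315+449 ≤ 786 → not valid
(235,314,565): 235+314 ≤ 565 → not valid
(33,107,243): 33+107 ≤ 243 → not valid
(16,326,332): 16+326 > 332 → valid
(201,328,534): 201+328 ≤ 534 → not valid
(56,302,396): 56+302 ≤ 396 → not valid
(184,411,665): 184+411 ≤ 665 → not valid
1 of the 8 triples forms a triangle.

1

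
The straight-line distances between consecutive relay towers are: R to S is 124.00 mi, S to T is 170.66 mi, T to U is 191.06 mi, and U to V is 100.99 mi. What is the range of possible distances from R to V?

The maximum is all hops collinear in one direction: 124.00 + 170.66 + 191.06 + 100.99 = 586.71.
The longest hop is 191.06; the others sum to 395.65. Since 191.06 ≤ 395.65, the path can fold back on itself completely, so the minimum distance is 0.

0 ≤ RV ≤ 586.71 mi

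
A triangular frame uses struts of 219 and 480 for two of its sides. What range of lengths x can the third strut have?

261 < x < 699

By the triangle inequality, x must be less than 219 + 480 = 699 and greater than |219 − 480| = 261.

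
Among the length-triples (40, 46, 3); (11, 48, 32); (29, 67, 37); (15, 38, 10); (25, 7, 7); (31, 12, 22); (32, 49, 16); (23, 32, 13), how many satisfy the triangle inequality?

2

(3,40,46): 3+40 ≤ 46 → not valid
(11,32,48): 11+32 ≤ 48 → not valid
(29,37,67): 29+37 ≤ 67 → not valid
(10,15,38): 10+15 ≤ 38 → not valid
(7,7,25): 7+7 ≤ 25 → not valid
(12,22,31): 12+22 > 31 → valid
(16,32,49): 16+32 ≤ 49 → not valid
(13,23,32): 13+23 > 32 → valid
2 of the 8 triples form a triangle.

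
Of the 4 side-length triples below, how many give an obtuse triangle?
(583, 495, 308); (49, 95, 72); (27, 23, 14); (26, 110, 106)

(583,495,308): 308²+495² = 339889 = 583² → right
(49,95,72): 49²+72² = 7585 < 9025 = 95² → obtuse
(27,23,14): 14²+23² = 725 < 729 = 27² → obtuse
(26,110,106): 26²+106² = 11912 < 12100 = 110² → obtuse
3 of the 4 are obtuse.

3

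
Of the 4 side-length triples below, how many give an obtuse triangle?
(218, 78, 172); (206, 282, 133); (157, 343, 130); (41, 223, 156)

(218,78,172): 78²+172² = 35668 < 47524 = 218² → obtuse
(206,282,133): 133²+206² = 60125 < 79524 = 282² → obtuse
(157,343,130): 130+157 ≤ 343, not a triangle
(41,223,156): 41+156 ≤ 223, not a triangle
2 of the 4 are obtuse.

2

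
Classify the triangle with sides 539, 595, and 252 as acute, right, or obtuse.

Compare the square of the longest side to the sum of squares of the other two: 252² + 539² = 354025 = 595².

right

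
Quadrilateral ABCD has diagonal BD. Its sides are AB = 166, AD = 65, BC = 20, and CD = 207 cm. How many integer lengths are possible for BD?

39

From triangle ABD: 101 < BD < 231.
From triangle CBD: 187 < BD < 227.
Intersection: 187 < BD < 227, so integers 188 through 226: 39 values.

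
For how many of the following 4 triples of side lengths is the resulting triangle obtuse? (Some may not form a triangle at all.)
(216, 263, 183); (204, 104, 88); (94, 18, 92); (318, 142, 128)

1

(216,263,183): 183²+216² = 80145 > 69169 = 263² → acute
(204,104,88): 88+104 ≤ 204, not a triangle
(94,18,92): 18²+92² = 8788 < 8836 = 94² → obtuse
(318,142,128): 128+142 ≤ 318, not a triangle
1 of the 4 is obtuse.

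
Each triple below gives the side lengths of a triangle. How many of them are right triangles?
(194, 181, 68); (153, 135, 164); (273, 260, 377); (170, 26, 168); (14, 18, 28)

2

(194,181,68): 68²+181² = 37385 < 37636 = 194² → obtuse
(153,135,164): 135²+153² = 41634 > 26896 = 164² → acute
(273,260,377): 260²+273² = 142129 = 377² → right
(170,26,168): 26²+168² = 28900 = 170² → right
(14,18,28): 14²+18² = 520 < 784 = 28² → obtuse
2 of the 5 are right.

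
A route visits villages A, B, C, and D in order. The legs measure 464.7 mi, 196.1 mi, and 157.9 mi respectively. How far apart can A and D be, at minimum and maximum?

110.7 ≤ AD ≤ 818.7 mi

The maximum is all hops collinear in one direction: 464.7 + 196.1 + 157.9 = 818.7.
The longest hop is 464.7; the others sum to 354.0. Folding the others back against it leaves at least 464.7 − 354.0 = 110.7.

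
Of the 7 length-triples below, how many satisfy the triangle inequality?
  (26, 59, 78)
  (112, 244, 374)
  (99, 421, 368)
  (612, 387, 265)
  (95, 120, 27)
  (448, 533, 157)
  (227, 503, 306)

6

(26,59,78): 26+59 > 78 → valid
(112,244,374): 112+244 ≤ 374 → not valid
(99,368,421): 99+368 > 421 → valid
(265,387,612): 265+387 > 612 → valid
(27,95,120): 27+95 > 120 → valid
(157,448,533): 157+448 > 533 → valid
(227,306,503): 227+306 > 503 → valid
6 of the 7 triples form a triangle.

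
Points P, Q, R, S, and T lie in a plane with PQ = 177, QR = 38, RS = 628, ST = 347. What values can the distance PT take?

66 ≤ PT ≤ 1190

The maximum is all hops collinear in one direction: 177 + 38 + 628 + 347 = 1190.
The longest hop is 628; the others sum to 562. Folding the others back against it leaves at least 628 − 562 = 66.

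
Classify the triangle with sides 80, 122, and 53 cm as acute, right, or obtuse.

obtuse

Compare the square of the longest side to the sum of squares of the other two: 53² + 80² = 9209 < 14884 = 122².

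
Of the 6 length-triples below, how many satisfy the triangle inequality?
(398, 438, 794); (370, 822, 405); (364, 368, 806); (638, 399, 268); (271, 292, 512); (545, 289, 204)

3

(398,438,794): 398+438 > 794 → valid
(370,405,822): 370+405 ≤ 822 → not valid
(364,368,806): 364+368 ≤ 806 → not valid
(268,399,638): 268+399 > 638 → valid
(271,292,512): 271+292 > 512 → valid
(204,289,545): 204+289 ≤ 545 → not valid
3 of the 6 triples form a triangle.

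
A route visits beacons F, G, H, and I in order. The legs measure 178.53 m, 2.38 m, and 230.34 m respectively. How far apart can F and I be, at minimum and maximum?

The maximum is all hops collinear in one direction: 178.53 + 2.38 + 230.34 = 411.25.
The longest hop is 230.34; the others sum to 180.91. Folding the others back against it leaves at least 230.34 − 180.91 = 49.43.

49.43 ≤ FI ≤ 411.25 m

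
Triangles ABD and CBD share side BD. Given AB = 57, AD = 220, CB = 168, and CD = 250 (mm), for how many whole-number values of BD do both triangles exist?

From triangle ABD: 163 < BD < 277.
From triangle CBD: 82 < BD < 418.
Intersection: 163 < BD < 277, so integers 164 through 276: 113 values.

113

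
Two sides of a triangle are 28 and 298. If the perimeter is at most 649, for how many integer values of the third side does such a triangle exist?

Triangle inequality: 270 < x < 326. Perimeter ≤ 649 gives x ≤ 649 − 28 − 298 = 323.
So 270 < x ≤ 323; integers 271 through 323: 53 values.

53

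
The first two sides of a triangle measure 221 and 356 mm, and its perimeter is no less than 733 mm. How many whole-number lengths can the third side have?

Triangle inequality: 135 < x < 577. Perimeter ≥ 733 gives x ≥ 733 − 221 − 356 = 156.
So 156 ≤ x < 577; integers 156 through 576: 421 values.

421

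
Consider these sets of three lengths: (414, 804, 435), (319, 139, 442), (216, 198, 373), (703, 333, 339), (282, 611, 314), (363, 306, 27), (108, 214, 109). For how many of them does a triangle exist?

4

(414,435,804): 414+435 > 804 → valid
(139,319,442): 139+319 > 442 → valid
(198,216,373): 198+216 > 373 → valid
(333,339,703): 333+339 ≤ 703 → not valid
(282,314,611): 282+314 ≤ 611 → not valid
(27,306,363): 27+306 ≤ 363 → not valid
(108,109,214): 108+109 > 214 → valid
4 of the 7 triples form a triangle.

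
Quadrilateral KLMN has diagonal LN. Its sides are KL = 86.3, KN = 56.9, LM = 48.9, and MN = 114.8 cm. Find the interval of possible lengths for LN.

65.9 < LN < 143.2

From triangle KLN: |86.3 − 56.9| < LN < 86.3 + 56.9, i.e. 29.4 < LN < 143.2.
From triangle MLN: 65.9 < LN < 163.7.
Both must hold, so LN lies in the intersection.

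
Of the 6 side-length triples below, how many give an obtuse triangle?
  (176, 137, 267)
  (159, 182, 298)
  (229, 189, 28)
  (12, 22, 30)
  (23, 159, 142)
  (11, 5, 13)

5

(176,137,267): 137²+176² = 49745 < 71289 = 267² → obtuse
(159,182,298): 159²+182² = 58405 < 88804 = 298² → obtuse
(229,189,28): 28+189 ≤ 229, not a triangle
(12,22,30): 12²+22² = 628 < 900 = 30² → obtuse
(23,159,142): 23²+142² = 20693 < 25281 = 159² → obtuse
(11,5,13): 5²+11² = 146 < 169 = 13² → obtuse
5 of the 6 are obtuse.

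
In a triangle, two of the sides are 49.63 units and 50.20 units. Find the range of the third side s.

0.57 < s < 99.83 (units)

By the triangle inequality, s must be less than 49.63 + 50.20 = 99.83 and greater than |49.63 − 50.20| = 0.57.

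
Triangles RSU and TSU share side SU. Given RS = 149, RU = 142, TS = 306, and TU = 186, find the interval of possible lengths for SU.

120 < SU < 291

From triangle RSU: |149 − 142| < SU < 149 + 142, i.e. 7 < SU < 291.
From triangle TSU: 120 < SU < 492.
Both must hold, so SU lies in the intersection.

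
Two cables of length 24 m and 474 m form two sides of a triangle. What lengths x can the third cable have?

450 < x < 498

By the triangle inequality, x must be less than 24 + 474 = 498 and greater than |24 − 474| = 450.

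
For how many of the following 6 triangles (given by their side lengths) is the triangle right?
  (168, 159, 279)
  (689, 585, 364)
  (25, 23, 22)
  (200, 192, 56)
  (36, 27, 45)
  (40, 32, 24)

(168,159,279): 159²+168² = 53505 < 77841 = 279² → obtuse
(689,585,364): 364²+585² = 474721 = 689² → right
(25,23,22): 22²+23² = 1013 > 625 = 25² → acute
(200,192,56): 56²+192² = 40000 = 200² → right
(36,27,45): 27²+36² = 2025 = 45² → right
(40,32,24): 24²+32² = 1600 = 40² → right
4 of the 6 are right.

4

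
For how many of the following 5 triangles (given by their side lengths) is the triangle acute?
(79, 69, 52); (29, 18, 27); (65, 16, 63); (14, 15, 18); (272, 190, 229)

4

(79,69,52): 52²+69² = 7465 > 6241 = 79² → acute
(29,18,27): 18²+27² = 1053 > 841 = 29² → acute
(65,16,63): 16²+63² = 4225 = 65² → right
(14,15,18): 14²+15² = 421 > 324 = 18² → acute
(272,190,229): 190²+229² = 88541 > 73984 = 272² → acute
4 of the 5 are acute.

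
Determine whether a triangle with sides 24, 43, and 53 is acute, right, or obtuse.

obtuse

Compare the square of the longest side to the sum of squares of the other two: 24² + 43² = 2425 < 2809 = 53².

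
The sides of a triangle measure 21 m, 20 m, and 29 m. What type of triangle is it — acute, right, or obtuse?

right

Compare the square of the longest side to the sum of squares of the other two: 20² + 21² = 841 = 29².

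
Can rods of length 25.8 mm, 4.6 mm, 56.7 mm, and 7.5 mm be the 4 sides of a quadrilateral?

No

For a quadrilateral, each side must be shorter than the sum of the others.
Here the longest side is 56.7, but the remaining 3 sides sum to only 37.9.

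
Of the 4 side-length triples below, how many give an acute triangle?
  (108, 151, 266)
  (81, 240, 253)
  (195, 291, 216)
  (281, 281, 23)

2

(108,151,266): 108+151 ≤ 266, not a triangle
(81,240,253): 81²+240² = 64161 > 64009 = 253² → acute
(195,291,216): 195²+216² = 84681 = 291² → right
(281,281,23): 23²+281² = 79490 > 78961 = 281² → acute
2 of the 4 are acute.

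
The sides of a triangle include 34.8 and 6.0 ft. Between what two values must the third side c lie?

28.8 < c < 40.8 (ft)

By the triangle inequality, c must be less than 34.8 + 6.0 = 40.8 and greater than |34.8 − 6.0| = 28.8.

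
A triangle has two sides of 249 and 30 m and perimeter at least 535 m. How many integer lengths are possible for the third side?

23

Triangle inequality: 219 < x < 279. Perimeter ≥ 535 gives x ≥ 535 − 249 − 30 = 256.
So 256 ≤ x < 279; integers 256 through 278: 23 values.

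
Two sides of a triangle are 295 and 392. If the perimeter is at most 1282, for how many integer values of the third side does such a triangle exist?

498

Triangle inequality: 97 < x < 687. Perimeter ≤ 1282 gives x ≤ 1282 − 295 − 392 = 595.
So 97 < x ≤ 595; integers 98 through 595: 498 values.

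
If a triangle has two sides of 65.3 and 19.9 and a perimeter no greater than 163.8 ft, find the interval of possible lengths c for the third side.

45.4 < c ≤ 78.6

Triangle inequality alone gives 45.4 < c < 85.2.
The perimeter condition gives c ≤ 163.8 − 65.3 − 19.9 = 78.6.
Intersecting the two: 45.4 < c ≤ 78.6.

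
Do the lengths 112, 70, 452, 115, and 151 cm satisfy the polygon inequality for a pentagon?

No

For a pentagon, each side must be shorter than the sum of the others.
Here the longest side is 452, but the remaining 4 sides sum to only 448.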